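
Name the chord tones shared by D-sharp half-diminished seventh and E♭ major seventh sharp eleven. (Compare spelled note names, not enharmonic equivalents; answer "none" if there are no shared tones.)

A

D-sharp half-diminished seventh = D-sharp, F-sharp, A, C-sharp.
E♭ major seventh sharp eleven = E-flat, G, B-flat, D, A.
Shared: A.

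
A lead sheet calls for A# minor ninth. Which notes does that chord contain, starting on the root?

A#  C#  E#  G#  B#

Root A#, quality minor ninth:
- root: A#
- minor 3rd: C#
- perfect 5th: E#
- minor 7th: G#
- major 9th: B#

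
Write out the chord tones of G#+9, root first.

G♯, B♯, D𝄪, F♯, A♯

G#+9: dominant ninth sharp five on G♯.
- root: G♯
- major 3rd: B♯
- augmented 5th: D𝄪
- minor 7th: F♯
- major 9th: A♯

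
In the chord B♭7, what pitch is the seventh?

Ab

Root of B♭7 = Bb. The 7th is a minor 7th: Bb up a minor 7th → Ab.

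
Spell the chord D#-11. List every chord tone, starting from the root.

D#-11 is a minor eleventh built on D#.
root → D#
3rd (minor 3rd) → F#
5th (perfect 5th) → A#
7th (minor 7th) → C#
9th (major 9th) → E#
11th (perfect 11th) → G#

D#, F#, A#, C#, E#, G#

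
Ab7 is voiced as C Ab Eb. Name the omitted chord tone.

Gb

Ab7 = Ab, C, Eb, Gb. The voicing lacks the 7th (minor 7th), Gb.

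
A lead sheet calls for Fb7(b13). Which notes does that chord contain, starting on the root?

Fb7(b13) is a dominant seventh flat thirteen built on Fb.
root → Fb
3rd (major 3rd) → Ab
5th (perfect 5th) → Cb
7th (minor 7th) → Ebb
13th (minor 13th) → Dbb

Fb  Ab  Cb  Ebb  Dbb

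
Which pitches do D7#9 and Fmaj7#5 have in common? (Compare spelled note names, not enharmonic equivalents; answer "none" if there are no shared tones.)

A

D7#9: D F# A C E#
Fmaj7#5: F A C# E
Common to both → A.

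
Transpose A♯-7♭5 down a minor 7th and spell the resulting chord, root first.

B♯ – D♯ – F♯ – A♯

A minor 7th down from A♯ is B♯, so the new chord is B♯ half-diminished seventh.
Root: B♯
Minor 3rd (3rd): D♯
Diminished 5th (5th): F♯
Minor 7th (7th): A♯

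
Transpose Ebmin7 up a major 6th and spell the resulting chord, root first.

Transposed root: Eb → C (major 6th up). So we spell C minor seventh:
root → C
3rd (minor 3rd) → Eb
5th (perfect 5th) → G
7th (minor 7th) → Bb

C  Eb  G  Bb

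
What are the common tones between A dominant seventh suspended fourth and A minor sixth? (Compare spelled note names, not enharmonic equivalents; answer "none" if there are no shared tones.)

A E

A dominant seventh suspended fourth: A D E G
A minor sixth: A C E F-sharp
Common to both → A, E.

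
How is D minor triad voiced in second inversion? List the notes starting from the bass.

In root position, D minor triad is D–F–A.
Second inversion puts the fifth (A) in the bass.

A – D – F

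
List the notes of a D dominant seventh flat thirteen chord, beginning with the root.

D dominant seventh flat thirteen is a dominant seventh flat thirteen built on D.
Root: D
Major 3rd (3rd): F-sharp
Perfect 5th (5th): A
Minor 7th (7th): C
Minor 13th (13th): B-flat

D, F-sharp, A, C, B-flat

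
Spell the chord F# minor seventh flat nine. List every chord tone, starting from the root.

F# minor seventh flat nine is a minor seventh flat nine built on F-sharp.
root → F-sharp
3rd (minor 3rd) → A
5th (perfect 5th) → C-sharp
7th (minor 7th) → E
9th (minor 9th) → G

F-sharp, A, C-sharp, E, G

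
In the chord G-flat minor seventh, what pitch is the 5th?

D-flat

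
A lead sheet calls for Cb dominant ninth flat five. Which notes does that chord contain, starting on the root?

Cb Eb Gbb Bbb Db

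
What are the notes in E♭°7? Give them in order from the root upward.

E♭ – G♭ – B𝄫 – D𝄫

E♭°7: diminished seventh on E♭.
root → E♭
3rd (minor 3rd) → G♭
5th (diminished 5th) → B𝄫
7th (diminished 7th) → D𝄫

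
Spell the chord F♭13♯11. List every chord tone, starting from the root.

F♭13♯11: dominant thirteenth sharp eleven on Fb.
root → Fb
3rd (major 3rd) → Ab
5th (perfect 5th) → Cb
7th (minor 7th) → Ebb
9th (major 9th) → Gb
11th (augmented 11th) → Bb
13th (major 13th) → Db

Fb, Ab, Cb, Ebb, Gb, Bb, Db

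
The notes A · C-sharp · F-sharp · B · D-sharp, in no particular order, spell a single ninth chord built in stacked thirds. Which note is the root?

Arranged so that each adjacent pair is a third by letter name: B – D-sharp – F-sharp – A – C-sharp.
The bottom of that stack, B, is the root (this is B dominant ninth).

B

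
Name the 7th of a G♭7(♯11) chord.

Root of G♭7(♯11) = G♭. The 7th is a minor 7th: G♭ up a minor 7th → F♭.

F♭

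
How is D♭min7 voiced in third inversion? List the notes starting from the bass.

D♭min7 = Db–Fb–Ab–Cb; third inversion → seventh (Cb) lowest.

Cb, Db, Fb, Ab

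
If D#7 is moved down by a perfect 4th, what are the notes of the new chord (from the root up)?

A# – C## – E# – G#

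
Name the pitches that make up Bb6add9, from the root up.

Root B♭, quality six-nine:
- root: B♭
- major 3rd: D
- perfect 5th: F
- major 6th: G
- major 9th: C

B♭, D, F, G, C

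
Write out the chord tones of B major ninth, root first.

B D♯ F♯ A♯ C♯

Root B, quality major ninth:
B — root
D♯ — major 3rd
F♯ — perfect 5th
A♯ — major 7th
C♯ — major 9th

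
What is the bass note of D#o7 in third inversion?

C

D#o7 in root position is D#–F#–A–C.
Third inversion places the seventh in the bass, which is C.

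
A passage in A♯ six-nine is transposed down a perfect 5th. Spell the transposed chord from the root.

D-sharp, F-double-sharp, A-sharp, B-sharp, E-sharp

Transposed root: A-sharp → D-sharp (perfect 5th down). So we spell D-sharp six-nine:
Root: D-sharp
Major 3rd (3rd): F-double-sharp
Perfect 5th (5th): A-sharp
Major 6th (6th): B-sharp
Major 9th (9th): E-sharp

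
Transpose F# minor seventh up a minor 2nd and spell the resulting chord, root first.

G  B-flat  D  F

F-sharp up a minor 2nd → G. New chord: G minor seventh.
- root: G
- minor 3rd: B-flat
- perfect 5th: D
- minor 7th: F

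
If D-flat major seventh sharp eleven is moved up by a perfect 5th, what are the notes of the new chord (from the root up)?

Ab – C – Eb – G – D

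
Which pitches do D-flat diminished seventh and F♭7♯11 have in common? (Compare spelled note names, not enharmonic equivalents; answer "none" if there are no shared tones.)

Fb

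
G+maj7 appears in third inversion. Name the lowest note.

F#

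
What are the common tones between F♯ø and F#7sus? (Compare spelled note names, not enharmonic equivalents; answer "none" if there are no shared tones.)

F#, E

F♯ø: F# A C E
F#7sus: F# B C# E
Common to both → F#, E.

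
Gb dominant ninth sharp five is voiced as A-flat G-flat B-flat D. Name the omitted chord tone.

The full Gb dominant ninth sharp five chord is G-flat, B-flat, D, F-flat, A-flat.
Comparing with the voicing, the minor 7th (7th) — F-flat — is absent.

F-flat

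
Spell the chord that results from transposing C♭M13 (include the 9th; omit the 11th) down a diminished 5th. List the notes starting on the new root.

Transposed root: Cb → F (diminished 5th down). So we spell F major thirteenth:
Root: F
Major 3rd (3rd): A
Perfect 5th (5th): C
Major 7th (7th): E
Major 9th (9th): G
Major 13th (13th): D

F, A, C, E, G, D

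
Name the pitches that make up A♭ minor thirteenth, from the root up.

A-flat, C-flat, E-flat, G-flat, B-flat, D-flat, F

Root A-flat, quality minor thirteenth:
A-flat — root
C-flat — minor 3rd
E-flat — perfect 5th
G-flat — minor 7th
B-flat — major 9th
D-flat — perfect 11th
F — major 13th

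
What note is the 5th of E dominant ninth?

B

Root of E dominant ninth = E. The 5th is a perfect 5th: E up a perfect 5th → B.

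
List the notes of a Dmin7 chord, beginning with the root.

Root D, quality minor seventh:
D — root
F — minor 3rd
A — perfect 5th
C — minor 7th

D – F – A – C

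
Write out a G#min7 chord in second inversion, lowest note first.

G#min7 = G#–B–D#–F#; second inversion → fifth (D#) lowest.

D#, F#, G#, B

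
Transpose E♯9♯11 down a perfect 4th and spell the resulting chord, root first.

Transposed root: E# → B# (perfect 4th down). So we spell B# dominant ninth sharp eleven:
root → B#
3rd (major 3rd) → D##
5th (perfect 5th) → F##
7th (minor 7th) → A#
9th (major 9th) → C##
11th (augmented 11th) → E##

B#  D##  F##  A#  C##  E##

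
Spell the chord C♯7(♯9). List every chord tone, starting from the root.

C♯7(♯9): dominant seventh sharp nine on C#.
root → C#
3rd (major 3rd) → E#
5th (perfect 5th) → G#
7th (minor 7th) → B
9th (augmented 9th) → D##

C# E# G# B D##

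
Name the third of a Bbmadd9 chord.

Db

Bbmadd9 is built on Bb; its 3rd is a minor 3rd above the root.
A third above B uses the letter D, and the minor 3rd above Bb is Db.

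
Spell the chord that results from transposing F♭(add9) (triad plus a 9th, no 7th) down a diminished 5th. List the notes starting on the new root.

A diminished 5th down from Fb is Bb, so the new chord is Bb added-ninth.
root → Bb
3rd (major 3rd) → D
5th (perfect 5th) → F
9th (major 9th) → C

Bb D F C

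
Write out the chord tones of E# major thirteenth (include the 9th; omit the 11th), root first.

E#  G##  B#  D##  F##  C##

Root E#, quality major thirteenth:
- root: E#
- major 3rd: G##
- perfect 5th: B#
- major 7th: D##
- major 9th: F##
- major 13th: C##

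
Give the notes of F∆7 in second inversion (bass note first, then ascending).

F∆7 = F–A–C–E; second inversion → fifth (C) lowest.

C – E – F – A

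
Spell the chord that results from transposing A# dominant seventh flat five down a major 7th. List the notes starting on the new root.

A major 7th down from A-sharp is B, so the new chord is B dominant seventh flat five.
B — root
D-sharp — major 3rd
F — diminished 5th
A — minor 7th

B D-sharp F A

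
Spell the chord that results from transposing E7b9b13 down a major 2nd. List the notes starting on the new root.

D  F#  A  C  Eb  Bb

Transposed root: E → D (major 2nd down). So we spell D dominant seventh flat nine flat thirteen:
Root: D
Major 3rd (3rd): F#
Perfect 5th (5th): A
Minor 7th (7th): C
Minor 9th (9th): Eb
Minor 13th (13th): Bb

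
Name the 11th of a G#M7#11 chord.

Root of G#M7#11 = G#. The 11th is an augmented 11th: G# up an augmented 11th → C##.

C##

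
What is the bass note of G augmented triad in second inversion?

D-sharp

G augmented triad = G–B–D-sharp. Second inversion → fifth in the bass = D-sharp.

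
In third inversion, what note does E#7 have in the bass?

E#7 = E#–G##–B#–D#. Third inversion → seventh in the bass = D#.

D#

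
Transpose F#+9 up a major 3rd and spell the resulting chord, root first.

A# – C## – E## – G# – B#

F# up a major 3rd → A#. New chord: A# dominant ninth sharp five.
A# — root
C## — major 3rd
E## — augmented 5th
G# — minor 7th
B# — major 9th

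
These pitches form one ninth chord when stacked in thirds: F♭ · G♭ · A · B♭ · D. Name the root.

G♭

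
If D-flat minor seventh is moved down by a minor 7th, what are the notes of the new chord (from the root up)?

Transposed root: D-flat → E-flat (minor 7th down). So we spell E-flat minor seventh:
- root: E-flat
- minor 3rd: G-flat
- perfect 5th: B-flat
- minor 7th: D-flat

E-flat  G-flat  B-flat  D-flat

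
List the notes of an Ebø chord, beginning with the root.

Eb, Gb, Bbb, Db

Root Eb, quality half-diminished seventh:
Eb — root
Gb — minor 3rd
Bbb — diminished 5th
Db — minor 7th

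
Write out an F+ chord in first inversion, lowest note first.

In root position, F+ is F–A–C#.
First inversion puts the third (A) in the bass.

A C# F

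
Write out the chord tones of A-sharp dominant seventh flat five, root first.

A-sharp  C-double-sharp  E  G-sharp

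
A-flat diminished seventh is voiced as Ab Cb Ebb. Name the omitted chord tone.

Gbb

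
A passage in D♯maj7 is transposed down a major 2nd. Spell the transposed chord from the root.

A major 2nd down from D# is C#, so the new chord is C# major seventh.
C# — root
E# — major 3rd
G# — perfect 5th
B# — major 7th

C# E# G# B#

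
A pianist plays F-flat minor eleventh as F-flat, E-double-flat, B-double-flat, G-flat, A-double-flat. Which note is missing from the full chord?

C-flat

The full F-flat minor eleventh chord is F-flat, A-double-flat, C-flat, E-double-flat, G-flat, B-double-flat.
Comparing with the voicing, the perfect 5th (5th) — C-flat — is absent.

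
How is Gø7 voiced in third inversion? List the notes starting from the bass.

In root position, Gø7 is G–Bb–Db–F.
Third inversion puts the seventh (F) in the bass.

F G Bb Db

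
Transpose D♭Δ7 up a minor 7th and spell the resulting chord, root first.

Cb Eb Gb Bb

Db up a minor 7th → Cb. New chord: Cb major seventh.
- root: Cb
- major 3rd: Eb
- perfect 5th: Gb
- major 7th: Bb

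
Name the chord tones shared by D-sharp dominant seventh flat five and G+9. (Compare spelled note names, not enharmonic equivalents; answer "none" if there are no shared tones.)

D-sharp dominant seventh flat five = D#, F##, A, C#.
G+9 = G, B, D#, F, A.
Shared: D#, A.

D#, A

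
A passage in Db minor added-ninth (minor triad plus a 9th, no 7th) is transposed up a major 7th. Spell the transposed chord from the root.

Db up a major 7th → C. New chord: C minor added-ninth.
C — root
Eb — minor 3rd
G — perfect 5th
D — major 9th

C, Eb, G, D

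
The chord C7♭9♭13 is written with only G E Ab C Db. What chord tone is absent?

The full C7♭9♭13 chord is C, E, G, Bb, Db, Ab.
Comparing with the voicing, the minor 7th (7th) — Bb — is absent.

Bb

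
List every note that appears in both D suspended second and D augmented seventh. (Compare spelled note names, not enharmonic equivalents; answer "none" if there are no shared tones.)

D

D suspended second: D E A
D augmented seventh: D F-sharp A-sharp C
Common to both → D.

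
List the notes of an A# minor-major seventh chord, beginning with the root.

Root A♯, quality minor-major seventh:
A♯ — root
C♯ — minor 3rd
E♯ — perfect 5th
G𝄪 — major 7th

A♯ C♯ E♯ G𝄪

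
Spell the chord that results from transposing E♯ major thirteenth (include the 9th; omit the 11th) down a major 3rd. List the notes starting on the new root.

C# E# G# B# D# A#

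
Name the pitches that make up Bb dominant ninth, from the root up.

B-flat D F A-flat C

Bb dominant ninth is a dominant ninth built on B-flat.
Root: B-flat
Major 3rd (3rd): D
Perfect 5th (5th): F
Minor 7th (7th): A-flat
Major 9th (9th): C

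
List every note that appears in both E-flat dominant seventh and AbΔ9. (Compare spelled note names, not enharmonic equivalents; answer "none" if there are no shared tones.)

E-flat dominant seventh = Eb, G, Bb, Db.
AbΔ9 = Ab, C, Eb, G, Bb.
Shared: Eb, G, Bb.

Eb – G – Bb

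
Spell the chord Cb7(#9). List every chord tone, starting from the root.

Cb – Eb – Gb – Bbb – D

Cb7(#9) is a dominant seventh sharp nine built on Cb.
Cb — root
Eb — major 3rd
Gb — perfect 5th
Bbb — minor 7th
D — augmented 9th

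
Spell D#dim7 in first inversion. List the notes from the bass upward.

D#dim7 = D#–F#–A–C; first inversion → third (F#) lowest.

F#, A, C, D#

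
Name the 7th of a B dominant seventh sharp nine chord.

Root of B dominant seventh sharp nine = B. The 7th is a minor 7th: B up a minor 7th → A.

A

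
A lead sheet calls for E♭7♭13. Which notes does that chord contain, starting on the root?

Eb G Bb Db Cb

E♭7♭13 is a dominant seventh flat thirteen built on Eb.
root → Eb
3rd (major 3rd) → G
5th (perfect 5th) → Bb
7th (minor 7th) → Db
13th (minor 13th) → Cb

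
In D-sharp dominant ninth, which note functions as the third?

Root of D-sharp dominant ninth = D#. The 3rd is a major 3rd: D# up a major 3rd → F##.

F##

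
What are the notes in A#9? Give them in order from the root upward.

A#, C##, E#, G#, B#

Root A#, quality dominant ninth:
Root: A#
Major 3rd (3rd): C##
Perfect 5th (5th): E#
Minor 7th (7th): G#
Major 9th (9th): B#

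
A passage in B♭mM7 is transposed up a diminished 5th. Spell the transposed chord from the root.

F♭, A𝄫, C♭, E♭

A diminished 5th up from B♭ is F♭, so the new chord is F♭ minor-major seventh.
- root: F♭
- minor 3rd: A𝄫
- perfect 5th: C♭
- major 7th: E♭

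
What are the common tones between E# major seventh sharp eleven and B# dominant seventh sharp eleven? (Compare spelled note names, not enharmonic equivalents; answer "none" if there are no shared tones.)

E# major seventh sharp eleven = E♯, G𝄪, B♯, D𝄪, A𝄪.
B# dominant seventh sharp eleven = B♯, D𝄪, F𝄪, A♯, E𝄪.
Shared: B♯, D𝄪.

B♯, D𝄪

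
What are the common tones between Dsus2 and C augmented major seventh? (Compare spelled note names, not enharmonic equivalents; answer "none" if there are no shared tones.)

Dsus2 = D, E, A.
C augmented major seventh = C, E, G#, B.
Shared: E.

E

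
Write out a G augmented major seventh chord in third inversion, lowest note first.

F-sharp – G – B – D-sharp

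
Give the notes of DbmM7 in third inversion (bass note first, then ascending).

In root position, DbmM7 is D♭–F♭–A♭–C.
Third inversion puts the seventh (C) in the bass.

C – D♭ – F♭ – A♭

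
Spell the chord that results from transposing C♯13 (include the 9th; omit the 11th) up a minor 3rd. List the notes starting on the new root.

E, G#, B, D, F#, C#

Transposed root: C# → E (minor 3rd up). So we spell E dominant thirteenth:
root → E
3rd (major 3rd) → G#
5th (perfect 5th) → B
7th (minor 7th) → D
9th (major 9th) → F#
13th (major 13th) → C#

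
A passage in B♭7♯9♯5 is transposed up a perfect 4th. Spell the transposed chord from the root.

Eb – G – B – Db – F#

Bb up a perfect 4th → Eb. New chord: Eb dominant seventh sharp nine sharp five.
Eb — root
G — major 3rd
B — augmented 5th
Db — minor 7th
F# — augmented 9th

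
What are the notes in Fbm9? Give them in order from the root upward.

Fb – Abb – Cb – Ebb – Gb

Fbm9 is a minor ninth built on Fb.
Fb — root
Abb — minor 3rd
Cb — perfect 5th
Ebb — minor 7th
Gb — major 9th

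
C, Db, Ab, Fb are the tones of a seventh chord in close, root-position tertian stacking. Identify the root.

Db

Stacking in thirds gives Db – Fb – Ab – C, so Db is the root — Db minor-major seventh.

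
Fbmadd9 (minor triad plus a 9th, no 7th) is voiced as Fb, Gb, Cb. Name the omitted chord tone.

Abb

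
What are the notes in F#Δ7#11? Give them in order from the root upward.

F#, A#, C#, E#, B#

Root F#, quality major seventh sharp eleven:
root → F#
3rd (major 3rd) → A#
5th (perfect 5th) → C#
7th (major 7th) → E#
11th (augmented 11th) → B#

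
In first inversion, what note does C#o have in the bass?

E

C#o in root position is C♯–E–G.
First inversion places the third in the bass, which is E.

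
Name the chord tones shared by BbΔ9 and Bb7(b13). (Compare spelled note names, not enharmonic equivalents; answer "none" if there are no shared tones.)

BbΔ9: Bb D F A C
Bb7(b13): Bb D F Ab Gb
Common to both → Bb, D, F.

Bb D F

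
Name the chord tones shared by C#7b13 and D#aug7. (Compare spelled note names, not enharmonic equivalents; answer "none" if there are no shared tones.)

C#

C#7b13: C# E# G# B A
D#aug7: D# F## A## C#
Common to both → C#.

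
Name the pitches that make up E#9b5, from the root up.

E#, G##, B, D#, F##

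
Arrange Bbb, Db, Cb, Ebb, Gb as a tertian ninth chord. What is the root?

Stacking in thirds gives Cb – Ebb – Gb – Bbb – Db, so Cb is the root — Cb minor ninth.

Cb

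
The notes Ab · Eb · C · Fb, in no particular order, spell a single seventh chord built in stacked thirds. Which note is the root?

Arranged so that each adjacent pair is a third by letter name: Fb – Ab – C – Eb.
The bottom of that stack, Fb, is the root (this is Fb augmented major seventh).

Fb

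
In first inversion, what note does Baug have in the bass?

Baug = B–D#–F##. First inversion → third in the bass = D#.

D#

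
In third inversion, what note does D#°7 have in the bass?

C

D#°7 in root position is D#–F#–A–C.
Third inversion places the seventh in the bass, which is C.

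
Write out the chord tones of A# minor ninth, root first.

A#, C#, E#, G#, B#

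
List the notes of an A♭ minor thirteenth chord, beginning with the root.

A-flat – C-flat – E-flat – G-flat – B-flat – D-flat – F

A♭ minor thirteenth is a minor thirteenth built on A-flat.
root → A-flat
3rd (minor 3rd) → C-flat
5th (perfect 5th) → E-flat
7th (minor 7th) → G-flat
9th (major 9th) → B-flat
11th (perfect 11th) → D-flat
13th (major 13th) → F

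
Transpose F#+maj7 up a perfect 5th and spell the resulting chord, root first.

C#, E#, G##, B#

F# up a perfect 5th → C#. New chord: C# augmented major seventh.
C# — root
E# — major 3rd
G## — augmented 5th
B# — major 7th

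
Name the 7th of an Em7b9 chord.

D

Em7b9 is built on E; its 7th is a minor 7th above the root.
A seventh above E uses the letter D, and the minor 7th above E is D.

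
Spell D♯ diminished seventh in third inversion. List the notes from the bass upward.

In root position, D♯ diminished seventh is D#–F#–A–C.
Third inversion puts the seventh (C) in the bass.

C D# F# A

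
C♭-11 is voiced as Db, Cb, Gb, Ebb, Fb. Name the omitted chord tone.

The full C♭-11 chord is Cb, Ebb, Gb, Bbb, Db, Fb.
Comparing with the voicing, the minor 7th (7th) — Bbb — is absent.

Bbb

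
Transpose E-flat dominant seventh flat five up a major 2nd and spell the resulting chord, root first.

Transposed root: E♭ → F (major 2nd up). So we spell F dominant seventh flat five:
root → F
3rd (major 3rd) → A
5th (diminished 5th) → C♭
7th (minor 7th) → E♭

F, A, C♭, E♭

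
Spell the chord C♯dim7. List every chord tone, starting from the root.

C♯dim7: diminished seventh on C#.
root → C#
3rd (minor 3rd) → E
5th (diminished 5th) → G
7th (diminished 7th) → Bb

C#, E, G, Bb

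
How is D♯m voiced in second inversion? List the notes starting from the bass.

In root position, D♯m is D#–F#–A#.
Second inversion puts the fifth (A#) in the bass.

A# D# F#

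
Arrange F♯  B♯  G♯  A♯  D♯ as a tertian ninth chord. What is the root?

Stacking in thirds gives G♯ – B♯ – D♯ – F♯ – A♯, so G♯ is the root — G♯ dominant ninth.

G♯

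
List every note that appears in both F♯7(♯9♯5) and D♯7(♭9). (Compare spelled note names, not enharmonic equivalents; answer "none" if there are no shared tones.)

A# E

F♯7(♯9♯5) = F#, A#, C##, E, G##.
D♯7(♭9) = D#, F##, A#, C#, E.
Shared: A#, E.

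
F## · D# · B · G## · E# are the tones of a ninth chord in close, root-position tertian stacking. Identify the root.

E#

Arranged so that each adjacent pair is a third by letter name: E# – G## – B – D# – F##.
The bottom of that stack, E#, is the root (this is E# dominant ninth flat five).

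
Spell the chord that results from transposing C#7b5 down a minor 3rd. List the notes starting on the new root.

A minor 3rd down from C# is A#, so the new chord is A# dominant seventh flat five.
A# — root
C## — major 3rd
E — diminished 5th
G# — minor 7th

A#, C##, E, G#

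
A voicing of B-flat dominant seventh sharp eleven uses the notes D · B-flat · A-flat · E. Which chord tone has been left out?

B-flat dominant seventh sharp eleven = B-flat, D, F, A-flat, E. The voicing lacks the 5th (perfect 5th), F.

F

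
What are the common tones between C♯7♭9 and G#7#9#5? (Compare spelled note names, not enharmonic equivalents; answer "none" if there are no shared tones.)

G#

C♯7♭9 = C#, E#, G#, B, D.
G#7#9#5 = G#, B#, D##, F#, A##.
Shared: G#.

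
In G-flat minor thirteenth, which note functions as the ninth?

A-flat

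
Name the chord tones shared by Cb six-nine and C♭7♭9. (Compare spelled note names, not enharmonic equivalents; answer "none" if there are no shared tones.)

Cb  Eb  Gb

Cb six-nine = Cb, Eb, Gb, Ab, Db.
C♭7♭9 = Cb, Eb, Gb, Bbb, Dbb.
Shared: Cb, Eb, Gb.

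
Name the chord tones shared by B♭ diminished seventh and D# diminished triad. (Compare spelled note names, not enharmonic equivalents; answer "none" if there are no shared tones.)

B♭ diminished seventh: B-flat D-flat F-flat A-double-flat
D# diminished triad: D-sharp F-sharp A
Common to both → none.

none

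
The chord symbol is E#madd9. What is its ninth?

E#madd9 is built on E♯; its 9th is a major 9th above the root.
A second above E uses the letter F, and the major 9th above E♯ is F𝄪.

F𝄪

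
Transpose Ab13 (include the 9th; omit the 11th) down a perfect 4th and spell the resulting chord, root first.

A perfect 4th down from Ab is Eb, so the new chord is Eb dominant thirteenth.
Eb — root
G — major 3rd
Bb — perfect 5th
Db — minor 7th
F — major 9th
C — major 13th

Eb – G – Bb – Db – F – C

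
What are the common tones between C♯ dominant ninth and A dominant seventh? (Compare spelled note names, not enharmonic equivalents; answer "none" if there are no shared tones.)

C♯ dominant ninth = C-sharp, E-sharp, G-sharp, B, D-sharp.
A dominant seventh = A, C-sharp, E, G.
Shared: C-sharp.

C-sharp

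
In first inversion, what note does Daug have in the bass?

F#

Daug in root position is D–F#–A#.
First inversion places the third in the bass, which is F#.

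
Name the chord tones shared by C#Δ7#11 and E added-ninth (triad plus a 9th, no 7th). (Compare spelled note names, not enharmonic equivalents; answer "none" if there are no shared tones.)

C#Δ7#11 = C#, E#, G#, B#, F##.
E added-ninth = E, G#, B, F#.
Shared: G#.

G#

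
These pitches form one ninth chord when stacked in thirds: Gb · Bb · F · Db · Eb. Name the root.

Arranged so that each adjacent pair is a third by letter name: Eb – Gb – Bb – Db – F.
The bottom of that stack, Eb, is the root (this is Eb minor ninth).

Eb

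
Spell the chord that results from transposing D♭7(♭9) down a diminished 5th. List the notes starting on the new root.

Transposed root: D♭ → G (diminished 5th down). So we spell G dominant seventh flat nine:
root → G
3rd (major 3rd) → B
5th (perfect 5th) → D
7th (minor 7th) → F
9th (minor 9th) → A♭

G B D F A♭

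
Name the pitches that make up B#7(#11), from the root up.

B# – D## – F## – A# – E##

B#7(#11) is a dominant seventh sharp eleven built on B#.
B# — root
D## — major 3rd
F## — perfect 5th
A# — minor 7th
E## — augmented 11th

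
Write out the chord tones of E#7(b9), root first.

E# G## B# D# F#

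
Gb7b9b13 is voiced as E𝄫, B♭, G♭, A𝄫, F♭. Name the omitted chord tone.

D♭

The full Gb7b9b13 chord is G♭, B♭, D♭, F♭, A𝄫, E𝄫.
Comparing with the voicing, the perfect 5th (5th) — D♭ — is absent.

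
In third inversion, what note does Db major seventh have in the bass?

C

Db major seventh = D-flat–F–A-flat–C. Third inversion → seventh in the bass = C.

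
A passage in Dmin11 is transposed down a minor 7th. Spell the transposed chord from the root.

E, G, B, D, F♯, A

Transposed root: D → E (minor 7th down). So we spell E minor eleventh:
Root: E
Minor 3rd (3rd): G
Perfect 5th (5th): B
Minor 7th (7th): D
Major 9th (9th): F♯
Perfect 11th (11th): A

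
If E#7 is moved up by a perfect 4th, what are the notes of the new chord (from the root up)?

A#, C##, E#, G#

A perfect 4th up from E# is A#, so the new chord is A# dominant seventh.
- root: A#
- major 3rd: C##
- perfect 5th: E#
- minor 7th: G#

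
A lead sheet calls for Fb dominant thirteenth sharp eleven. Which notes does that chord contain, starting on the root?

Fb, Ab, Cb, Ebb, Gb, Bb, Db

Fb dominant thirteenth sharp eleven: dominant thirteenth sharp eleven on Fb.
- root: Fb
- major 3rd: Ab
- perfect 5th: Cb
- minor 7th: Ebb
- major 9th: Gb
- augmented 11th: Bb
- major 13th: Db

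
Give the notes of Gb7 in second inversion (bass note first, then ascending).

Gb7 = Gb–Bb–Db–Fb; second inversion → fifth (Db) lowest.

Db, Fb, Gb, Bb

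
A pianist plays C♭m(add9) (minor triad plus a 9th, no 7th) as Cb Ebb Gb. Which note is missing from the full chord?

The full C♭m(add9) chord is Cb, Ebb, Gb, Db.
Comparing with the voicing, the major 9th (9th) — Db — is absent.

Db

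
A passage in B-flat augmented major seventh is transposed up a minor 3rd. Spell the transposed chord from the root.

A minor 3rd up from B-flat is D-flat, so the new chord is D-flat augmented major seventh.
- root: D-flat
- major 3rd: F
- augmented 5th: A
- major 7th: C

D-flat F A C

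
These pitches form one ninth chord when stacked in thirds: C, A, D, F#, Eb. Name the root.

D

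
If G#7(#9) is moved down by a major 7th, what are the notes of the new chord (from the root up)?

A major 7th down from G# is A, so the new chord is A dominant seventh sharp nine.
Root: A
Major 3rd (3rd): C#
Perfect 5th (5th): E
Minor 7th (7th): G
Augmented 9th (9th): B#

A  C#  E  G  B#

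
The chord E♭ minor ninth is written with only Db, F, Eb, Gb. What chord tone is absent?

The full E♭ minor ninth chord is Eb, Gb, Bb, Db, F.
Comparing with the voicing, the perfect 5th (5th) — Bb — is absent.

Bb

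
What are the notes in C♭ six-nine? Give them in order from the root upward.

C-flat, E-flat, G-flat, A-flat, D-flat

C♭ six-nine is a six-nine built on C-flat.
root → C-flat
3rd (major 3rd) → E-flat
5th (perfect 5th) → G-flat
6th (major 6th) → A-flat
9th (major 9th) → D-flat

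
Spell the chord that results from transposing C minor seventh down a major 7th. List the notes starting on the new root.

D-flat, F-flat, A-flat, C-flat

A major 7th down from C is D-flat, so the new chord is D-flat minor seventh.
root → D-flat
3rd (minor 3rd) → F-flat
5th (perfect 5th) → A-flat
7th (minor 7th) → C-flat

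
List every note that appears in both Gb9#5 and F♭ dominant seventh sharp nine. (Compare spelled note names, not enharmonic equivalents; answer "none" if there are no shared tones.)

Gb9#5 = G♭, B♭, D, F♭, A♭.
F♭ dominant seventh sharp nine = F♭, A♭, C♭, E𝄫, G.
Shared: F♭, A♭.

F♭  A♭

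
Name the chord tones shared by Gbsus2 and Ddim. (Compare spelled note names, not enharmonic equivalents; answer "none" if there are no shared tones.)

A♭

Gbsus2: G♭ A♭ D♭
Ddim: D F A♭
Common to both → A♭.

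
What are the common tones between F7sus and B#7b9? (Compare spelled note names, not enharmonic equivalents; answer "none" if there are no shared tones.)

none

F7sus: F Bb C Eb
B#7b9: B# D## F## A# C#
Common to both → none.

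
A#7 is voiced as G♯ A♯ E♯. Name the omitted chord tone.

The full A#7 chord is A♯, C𝄪, E♯, G♯.
Comparing with the voicing, the major 3rd (3rd) — C𝄪 — is absent.

C𝄪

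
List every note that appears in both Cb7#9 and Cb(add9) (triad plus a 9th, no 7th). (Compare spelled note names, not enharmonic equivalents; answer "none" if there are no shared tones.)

Cb7#9: Cb Eb Gb Bbb D
Cb(add9): Cb Eb Gb Db
Common to both → Cb, Eb, Gb.

Cb Eb Gb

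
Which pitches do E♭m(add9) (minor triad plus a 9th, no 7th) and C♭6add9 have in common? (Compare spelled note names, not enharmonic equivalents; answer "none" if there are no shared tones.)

E♭m(add9): E♭ G♭ B♭ F
C♭6add9: C♭ E♭ G♭ A♭ D♭
Common to both → E♭, G♭.

E♭, G♭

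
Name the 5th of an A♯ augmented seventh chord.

E-double-sharp

A♯ augmented seventh is built on A-sharp; its 5th is an augmented 5th above the root.
A fifth above A uses the letter E, and the augmented 5th above A-sharp is E-double-sharp.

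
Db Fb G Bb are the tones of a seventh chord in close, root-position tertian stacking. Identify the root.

Arranged so that each adjacent pair is a third by letter name: G – Bb – Db – Fb.
The bottom of that stack, G, is the root (this is G diminished seventh).

G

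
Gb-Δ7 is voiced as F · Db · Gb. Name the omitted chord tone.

The full Gb-Δ7 chord is Gb, Bbb, Db, F.
Comparing with the voicing, the minor 3rd (3rd) — Bbb — is absent.

Bbb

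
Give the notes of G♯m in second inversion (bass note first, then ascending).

D# G# B

G♯m = G#–B–D#; second inversion → fifth (D#) lowest.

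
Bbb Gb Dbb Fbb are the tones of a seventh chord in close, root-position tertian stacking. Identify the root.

Stacking in thirds gives Gb – Bbb – Dbb – Fbb, so Gb is the root — Gb diminished seventh.

Gb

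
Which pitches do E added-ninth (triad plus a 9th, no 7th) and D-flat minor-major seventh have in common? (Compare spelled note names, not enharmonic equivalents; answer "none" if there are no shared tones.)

E added-ninth = E, G-sharp, B, F-sharp.
D-flat minor-major seventh = D-flat, F-flat, A-flat, C.
Shared: none.

none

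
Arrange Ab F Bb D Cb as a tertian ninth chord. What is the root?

Bb

Arranged so that each adjacent pair is a third by letter name: Bb – D – F – Ab – Cb.
The bottom of that stack, Bb, is the root (this is Bb dominant seventh flat nine).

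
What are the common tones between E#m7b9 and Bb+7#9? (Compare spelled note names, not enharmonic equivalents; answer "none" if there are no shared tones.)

F♯

E#m7b9 = E♯, G♯, B♯, D♯, F♯.
Bb+7#9 = B♭, D, F♯, A♭, C♯.
Shared: F♯.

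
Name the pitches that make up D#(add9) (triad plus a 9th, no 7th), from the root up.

Root D#, quality added-ninth:
D# — root
F## — major 3rd
A# — perfect 5th
E# — major 9th

D# – F## – A# – E#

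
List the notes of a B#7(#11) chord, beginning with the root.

B#7(#11) is a dominant seventh sharp eleven built on B♯.
B♯ — root
D𝄪 — major 3rd
F𝄪 — perfect 5th
A♯ — minor 7th
E𝄪 — augmented 11th

B♯  D𝄪  F𝄪  A♯  E𝄪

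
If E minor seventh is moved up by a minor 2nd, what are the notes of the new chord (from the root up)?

E up a minor 2nd → F. New chord: F minor seventh.
- root: F
- minor 3rd: Ab
- perfect 5th: C
- minor 7th: Eb

F – Ab – C – Eb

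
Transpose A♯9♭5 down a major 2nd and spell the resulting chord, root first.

Transposed root: A# → G# (major 2nd down). So we spell G# dominant ninth flat five:
root → G#
3rd (major 3rd) → B#
5th (diminished 5th) → D
7th (minor 7th) → F#
9th (major 9th) → A#

G# – B# – D – F# – A#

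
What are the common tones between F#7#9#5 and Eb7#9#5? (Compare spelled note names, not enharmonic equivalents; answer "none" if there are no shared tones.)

F#

F#7#9#5: F# A# C## E G##
Eb7#9#5: Eb G B Db F#
Common to both → F#.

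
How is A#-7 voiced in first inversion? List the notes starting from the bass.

In root position, A#-7 is A#–C#–E#–G#.
First inversion puts the third (C#) in the bass.

C#, E#, G#, A#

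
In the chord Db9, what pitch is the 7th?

Cb

Root of Db9 = Db. The 7th is a minor 7th: Db up a minor 7th → Cb.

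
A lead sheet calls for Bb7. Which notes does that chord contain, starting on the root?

B♭ – D – F – A♭

Bb7 is a dominant seventh built on B♭.
Root: B♭
Major 3rd (3rd): D
Perfect 5th (5th): F
Minor 7th (7th): A♭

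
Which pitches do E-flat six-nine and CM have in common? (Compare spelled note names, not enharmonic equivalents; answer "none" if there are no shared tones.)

G, C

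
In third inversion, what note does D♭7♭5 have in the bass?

Cb

D♭7♭5 = Db–F–Abb–Cb. Third inversion → seventh in the bass = Cb.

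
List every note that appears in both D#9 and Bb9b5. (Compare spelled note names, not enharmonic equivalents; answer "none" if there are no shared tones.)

none

D#9: D# F## A# C# E#
Bb9b5: Bb D Fb Ab C
Common to both → none.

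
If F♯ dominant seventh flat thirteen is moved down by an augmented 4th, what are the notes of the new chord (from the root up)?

An augmented 4th down from F-sharp is C, so the new chord is C dominant seventh flat thirteen.
- root: C
- major 3rd: E
- perfect 5th: G
- minor 7th: B-flat
- minor 13th: A-flat

C, E, G, B-flat, A-flat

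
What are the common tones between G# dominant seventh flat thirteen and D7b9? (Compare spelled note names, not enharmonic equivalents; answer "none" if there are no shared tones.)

G# dominant seventh flat thirteen = G#, B#, D#, F#, E.
D7b9 = D, F#, A, C, Eb.
Shared: F#.

F#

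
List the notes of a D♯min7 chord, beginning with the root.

D#, F#, A#, C#

Root D#, quality minor seventh:
- root: D#
- minor 3rd: F#
- perfect 5th: A#
- minor 7th: C#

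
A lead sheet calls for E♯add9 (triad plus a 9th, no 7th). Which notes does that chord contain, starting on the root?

E#, G##, B#, F##

E♯add9 is an added-ninth built on E#.
Root: E#
Major 3rd (3rd): G##
Perfect 5th (5th): B#
Major 9th (9th): F##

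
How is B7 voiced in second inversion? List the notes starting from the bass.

F♯, A, B, D♯

In root position, B7 is B–D♯–F♯–A.
Second inversion puts the fifth (F♯) in the bass.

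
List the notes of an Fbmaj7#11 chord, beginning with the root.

Root F♭, quality major seventh sharp eleven:
Root: F♭
Major 3rd (3rd): A♭
Perfect 5th (5th): C♭
Major 7th (7th): E♭
Augmented 11th (11th): B♭

F♭, A♭, C♭, E♭, B♭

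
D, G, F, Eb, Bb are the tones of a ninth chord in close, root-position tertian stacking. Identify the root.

Eb

Arranged so that each adjacent pair is a third by letter name: Eb – G – Bb – D – F.
The bottom of that stack, Eb, is the root (this is Eb major ninth).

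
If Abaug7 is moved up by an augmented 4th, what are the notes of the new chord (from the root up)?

Transposed root: Ab → D (augmented 4th up). So we spell D augmented seventh:
Root: D
Major 3rd (3rd): F#
Augmented 5th (5th): A#
Minor 7th (7th): C

D F# A# C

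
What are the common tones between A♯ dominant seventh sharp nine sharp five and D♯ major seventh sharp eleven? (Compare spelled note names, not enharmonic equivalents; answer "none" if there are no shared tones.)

A#, C##

A♯ dominant seventh sharp nine sharp five: A# C## E## G# B##
D♯ major seventh sharp eleven: D# F## A# C## G##
Common to both → A#, C##.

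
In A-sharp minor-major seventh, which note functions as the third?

C-sharp

A-sharp minor-major seventh is built on A-sharp; its 3rd is a minor 3rd above the root.
A third above A uses the letter C, and the minor 3rd above A-sharp is C-sharp.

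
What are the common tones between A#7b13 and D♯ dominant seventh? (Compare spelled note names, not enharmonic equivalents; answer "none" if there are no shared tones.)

A#7b13 = A#, C##, E#, G#, F#.
D♯ dominant seventh = D#, F##, A#, C#.
Shared: A#.

A#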